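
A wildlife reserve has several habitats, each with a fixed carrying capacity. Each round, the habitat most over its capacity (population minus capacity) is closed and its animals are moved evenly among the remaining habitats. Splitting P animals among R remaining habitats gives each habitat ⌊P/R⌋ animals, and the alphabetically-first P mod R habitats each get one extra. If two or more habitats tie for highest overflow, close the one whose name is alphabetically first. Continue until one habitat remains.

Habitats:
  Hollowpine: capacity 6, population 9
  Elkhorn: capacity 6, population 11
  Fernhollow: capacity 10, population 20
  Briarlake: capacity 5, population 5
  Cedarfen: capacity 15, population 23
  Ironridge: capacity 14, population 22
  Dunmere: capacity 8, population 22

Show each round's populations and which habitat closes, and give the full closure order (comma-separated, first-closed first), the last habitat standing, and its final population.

Round 1: Briarlake=5 Cedarfen=23 Dunmere=22 Elkhorn=11 Fernhollow=20 Hollowpine=9 Ironridge=22 → close Dunmere (overflow 14)
  22÷6 = 3 each, +1 to first 4
Round 2: Briarlake=9 Cedarfen=27 Elkhorn=15 Fernhollow=24 Hollowpine=12 Ironridge=25 → close Fernhollow (overflow 14)
  24÷5 = 4 each, +1 to first 4
Round 3: Briarlake=14 Cedarfen=32 Elkhorn=20 Hollowpine=17 Ironridge=29 → close Cedarfen (overflow 17)
  32÷4 = 8 each, +1 to first 0
Round 4: Briarlake=22 Elkhorn=28 Hollowpine=25 Ironridge=37 → close Ironridge (overflow 23)
  37÷3 = 12 each, +1 to first 1
Round 5: Briarlake=35 Elkhorn=40 Hollowpine=37 → close Elkhorn (overflow 34)
  40÷2 = 20 each, +1 to first 0
Round 6: Briarlake=55 Hollowpine=57 → close Hollowpine (overflow 51)
  57÷1 = 57 each, +1 to first 0

Closure order: Dunmere, Fernhollow, Cedarfen, Ironridge, Elkhorn, Hollowpine
Last habitat: Briarlake with 112 animals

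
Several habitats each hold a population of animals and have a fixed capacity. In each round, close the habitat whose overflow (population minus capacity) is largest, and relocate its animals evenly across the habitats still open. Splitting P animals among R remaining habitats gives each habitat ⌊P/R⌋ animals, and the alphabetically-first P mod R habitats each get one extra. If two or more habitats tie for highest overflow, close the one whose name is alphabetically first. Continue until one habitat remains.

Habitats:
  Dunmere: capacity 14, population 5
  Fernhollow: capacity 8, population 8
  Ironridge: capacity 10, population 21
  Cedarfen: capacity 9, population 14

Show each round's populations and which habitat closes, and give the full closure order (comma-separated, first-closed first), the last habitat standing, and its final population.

Closure order: Ironridge, Cedarfen, Fernhollow
Last habitat: Dunmere with 48 animals

Round 1: Cedarfen=14 Dunmere=5 Fernhollow=8 Ironridge=21 → close Ironridge (overflow 11)
  21÷3 = 7 each, +1 to first 0
Round 2: Cedarfen=21 Dunmere=12 Fernhollow=15 → close Cedarfen (overflow 12)
  21÷2 = 10 each, +1 to first 1
Round 3: Dunmere=23 Fernhollow=25 → close Fernhollow (overflow 17)
  25÷1 = 25 each, +1 to first 0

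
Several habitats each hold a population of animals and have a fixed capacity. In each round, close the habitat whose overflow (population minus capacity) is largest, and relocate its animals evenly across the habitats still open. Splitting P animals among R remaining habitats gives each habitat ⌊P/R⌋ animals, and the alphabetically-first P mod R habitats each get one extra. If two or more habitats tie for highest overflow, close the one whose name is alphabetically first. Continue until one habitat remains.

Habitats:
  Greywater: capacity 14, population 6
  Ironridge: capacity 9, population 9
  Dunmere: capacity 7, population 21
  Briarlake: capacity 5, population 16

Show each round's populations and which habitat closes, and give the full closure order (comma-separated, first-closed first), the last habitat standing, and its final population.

Round 1: Briarlake=16 Dunmere=21 Greywater=6 Ironridge=9 → close Dunmere (overflow 14)
  21÷3 = 7 each, +1 to first 0
Round 2: Briarlake=23 Greywater=13 Ironridge=16 → close Briarlake (overflow 18)
  23÷2 = 11 each, +1 to first 1
Round 3: Greywater=25 Ironridge=27 → close Ironridge (overflow 18)
  27÷1 = 27 each, +1 to first 0

Closure order: Dunmere, Briarlake, Ironridge
Last habitat: Greywater with 52 animals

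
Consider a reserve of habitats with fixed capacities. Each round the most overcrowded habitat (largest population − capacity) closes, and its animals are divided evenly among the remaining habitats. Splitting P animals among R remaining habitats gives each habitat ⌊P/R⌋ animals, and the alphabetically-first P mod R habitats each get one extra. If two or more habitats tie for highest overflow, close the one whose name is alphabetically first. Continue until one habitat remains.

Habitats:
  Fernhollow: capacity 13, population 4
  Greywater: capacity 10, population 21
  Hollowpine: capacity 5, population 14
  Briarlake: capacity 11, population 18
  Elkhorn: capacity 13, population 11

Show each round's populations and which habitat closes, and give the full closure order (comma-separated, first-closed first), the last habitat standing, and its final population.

Closure order: Greywater, Hollowpine, Briarlake, Elkhorn
Last habitat: Fernhollow with 68 animals

Round 1: Briarlake=18 Elkhorn=11 Fernhollow=4 Greywater=21 Hollowpine=14 → close Greywater (overflow 11)
  21÷4 = 5 each, +1 to first 1
Round 2: Briarlake=24 Elkhorn=16 Fernhollow=9 Hollowpine=19 → close Hollowpine (overflow 14)
  19÷3 = 6 each, +1 to first 1
Round 3: Briarlake=31 Elkhorn=22 Fernhollow=15 → close Briarlake (overflow 20)
  31÷2 = 15 each, +1 to first 1
Round 4: Elkhorn=38 Fernhollow=30 → close Elkhorn (overflow 25)
  38÷1 = 38 each, +1 to first 0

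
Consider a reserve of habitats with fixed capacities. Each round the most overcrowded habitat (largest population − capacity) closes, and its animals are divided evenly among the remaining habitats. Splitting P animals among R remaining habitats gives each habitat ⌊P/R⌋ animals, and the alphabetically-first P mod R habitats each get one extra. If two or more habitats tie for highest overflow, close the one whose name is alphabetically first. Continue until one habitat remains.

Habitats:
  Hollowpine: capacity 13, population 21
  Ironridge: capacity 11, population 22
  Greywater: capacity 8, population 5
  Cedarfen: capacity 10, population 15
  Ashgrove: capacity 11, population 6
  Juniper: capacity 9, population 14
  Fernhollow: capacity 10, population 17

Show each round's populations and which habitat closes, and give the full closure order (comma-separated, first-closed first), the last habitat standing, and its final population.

Round 1: Ashgrove=6 Cedarfen=15 Fernhollow=17 Greywater=5 Hollowpine=21 Ironridge=22 Juniper=14 → close Ironridge (overflow 11)
  22÷6 = 3 each, +1 to first 4
Round 2: Ashgrove=10 Cedarfen=19 Fernhollow=21 Greywater=9 Hollowpine=24 Juniper=17 → close Fernhollow (overflow 11)
  21÷5 = 4 each, +1 to first 1
Round 3: Ashgrove=15 Cedarfen=23 Greywater=13 Hollowpine=28 Juniper=21 → close Hollowpine (overflow 15)
  28÷4 = 7 each, +1 to first 0
Round 4: Ashgrove=22 Cedarfen=30 Greywater=20 Juniper=28 → close Cedarfen (overflow 20)
  30÷3 = 10 each, +1 to first 0
Round 5: Ashgrove=32 Greywater=30 Juniper=38 → close Juniper (overflow 29)
  38÷2 = 19 each, +1 to first 0
Round 6: Ashgrove=51 Greywater=49 → close Greywater (overflow 41)
  49÷1 = 49 each, +1 to first 0

Closure order: Ironridge, Fernhollow, Hollowpine, Cedarfen, Juniper, Greywater
Last habitat: Ashgrove with 100 animals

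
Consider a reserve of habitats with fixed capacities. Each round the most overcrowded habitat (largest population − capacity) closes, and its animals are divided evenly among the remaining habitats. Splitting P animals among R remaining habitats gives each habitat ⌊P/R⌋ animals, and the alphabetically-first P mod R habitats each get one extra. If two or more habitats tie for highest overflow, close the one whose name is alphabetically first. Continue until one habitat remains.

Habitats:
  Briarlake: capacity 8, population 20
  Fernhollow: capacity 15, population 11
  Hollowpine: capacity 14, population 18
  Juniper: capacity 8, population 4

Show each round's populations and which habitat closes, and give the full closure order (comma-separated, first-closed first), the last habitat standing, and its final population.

Closure order: Briarlake, Hollowpine, Fernhollow
Last habitat: Juniper with 53 animals

Round 1: Briarlake=20 Fernhollow=11 Hollowpine=18 Juniper=4 → close Briarlake (overflow 12)
  20÷3 = 6 each, +1 to first 2
Round 2: Fernhollow=18 Hollowpine=25 Juniper=10 → close Hollowpine (overflow 11)
  25÷2 = 12 each, +1 to first 1
Round 3: Fernhollow=31 Juniper=22 → close Fernhollow (overflow 16)
  31÷1 = 31 each, +1 to first 0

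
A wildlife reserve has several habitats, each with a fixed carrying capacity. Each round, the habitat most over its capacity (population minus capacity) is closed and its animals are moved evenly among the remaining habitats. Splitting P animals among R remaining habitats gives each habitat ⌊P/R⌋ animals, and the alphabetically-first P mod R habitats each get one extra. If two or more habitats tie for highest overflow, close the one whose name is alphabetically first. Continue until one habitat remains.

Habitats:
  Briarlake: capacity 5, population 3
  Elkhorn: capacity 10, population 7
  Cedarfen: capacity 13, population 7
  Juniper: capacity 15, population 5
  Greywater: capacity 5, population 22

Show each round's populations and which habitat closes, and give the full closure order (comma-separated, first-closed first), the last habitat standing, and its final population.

Closure order: Greywater, Briarlake, Elkhorn, Cedarfen
Last habitat: Juniper with 44 animals

Round 1: Briarlake=3 Cedarfen=7 Elkhorn=7 Greywater=22 Juniper=5 → close Greywater (overflow 17)
  22÷4 = 5 each, +1 to first 2
Round 2: Briarlake=9 Cedarfen=13 Elkhorn=12 Juniper=10 → close Briarlake (overflow 4)
  9÷3 = 3 each, +1 to first 0
Round 3: Cedarfen=16 Elkhorn=15 Juniper=13 → close Elkhorn (overflow 5)
  15÷2 = 7 each, +1 to first 1
Round 4: Cedarfen=24 Juniper=20 → close Cedarfen (overflow 11)
  24÷1 = 24 each, +1 to first 0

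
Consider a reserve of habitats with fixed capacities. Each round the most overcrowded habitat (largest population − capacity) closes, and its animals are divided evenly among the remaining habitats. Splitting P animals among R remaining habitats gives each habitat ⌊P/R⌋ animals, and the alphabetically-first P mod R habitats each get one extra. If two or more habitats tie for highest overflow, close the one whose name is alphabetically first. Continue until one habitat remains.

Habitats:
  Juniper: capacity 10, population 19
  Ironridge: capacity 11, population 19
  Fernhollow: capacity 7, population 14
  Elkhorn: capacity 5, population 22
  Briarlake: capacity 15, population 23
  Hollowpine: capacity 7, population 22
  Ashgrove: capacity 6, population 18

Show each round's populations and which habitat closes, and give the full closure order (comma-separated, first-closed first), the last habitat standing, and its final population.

Round 1: Ashgrove=18 Briarlake=23 Elkhorn=22 Fernhollow=14 Hollowpine=22 Ironridge=19 Juniper=19 → close Elkhorn (overflow 17)
  22÷6 = 3 each, +1 to first 4
Round 2: Ashgrove=22 Briarlake=27 Fernhollow=18 Hollowpine=26 Ironridge=22 Juniper=22 → close Hollowpine (overflow 19)
  26÷5 = 5 each, +1 to first 1
Round 3: Ashgrove=28 Briarlake=32 Fernhollow=23 Ironridge=27 Juniper=27 → close Ashgrove (overflow 22)
  28÷4 = 7 each, +1 to first 0
Round 4: Briarlake=39 Fernhollow=30 Ironridge=34 Juniper=34 → close Briarlake (overflow 24)
  39÷3 = 13 each, +1 to first 0
Round 5: Fernhollow=43 Ironridge=47 Juniper=47 → close Juniper (overflow 37)
  47÷2 = 23 each, +1 to first 1
Round 6: Fernhollow=67 Ironridge=70 → close Fernhollow (overflow 60)
  67÷1 = 67 each, +1 to first 0

Closure order: Elkhorn, Hollowpine, Ashgrove, Briarlake, Juniper, Fernhollow
Last habitat: Ironridge with 137 animals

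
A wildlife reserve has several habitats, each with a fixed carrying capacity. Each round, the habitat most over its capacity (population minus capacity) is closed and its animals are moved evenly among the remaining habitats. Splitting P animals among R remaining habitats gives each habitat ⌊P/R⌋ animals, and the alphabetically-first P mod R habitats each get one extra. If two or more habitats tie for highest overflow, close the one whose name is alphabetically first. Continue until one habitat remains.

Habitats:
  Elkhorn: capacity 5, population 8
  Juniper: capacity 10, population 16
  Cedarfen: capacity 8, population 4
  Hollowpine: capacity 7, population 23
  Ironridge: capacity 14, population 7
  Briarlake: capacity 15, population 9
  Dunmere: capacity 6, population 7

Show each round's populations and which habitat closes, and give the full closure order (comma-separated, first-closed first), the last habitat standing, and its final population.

Closure order: Hollowpine, Juniper, Elkhorn, Dunmere, Cedarfen, Briarlake
Last habitat: Ironridge with 74 animals

Round 1: Briarlake=9 Cedarfen=4 Dunmere=7 Elkhorn=8 Hollowpine=23 Ironridge=7 Juniper=16 → close Hollowpine (overflow 16)
  23÷6 = 3 each, +1 to first 5
Round 2: Briarlake=13 Cedarfen=8 Dunmere=11 Elkhorn=12 Ironridge=11 Juniper=19 → close Juniper (overflow 9)
  19÷5 = 3 each, +1 to first 4
Round 3: Briarlake=17 Cedarfen=12 Dunmere=15 Elkhorn=16 Ironridge=14 → close Elkhorn (overflow 11)
  16÷4 = 4 each, +1 to first 0
Round 4: Briarlake=21 Cedarfen=16 Dunmere=19 Ironridge=18 → close Dunmere (overflow 13)
  19÷3 = 6 each, +1 to first 1
Round 5: Briarlake=28 Cedarfen=22 Ironridge=24 → close Cedarfen (overflow 14)
  22÷2 = 11 each, +1 to first 0
Round 6: Briarlake=39 Ironridge=35 → close Briarlake (overflow 24)
  39÷1 = 39 each, +1 to first 0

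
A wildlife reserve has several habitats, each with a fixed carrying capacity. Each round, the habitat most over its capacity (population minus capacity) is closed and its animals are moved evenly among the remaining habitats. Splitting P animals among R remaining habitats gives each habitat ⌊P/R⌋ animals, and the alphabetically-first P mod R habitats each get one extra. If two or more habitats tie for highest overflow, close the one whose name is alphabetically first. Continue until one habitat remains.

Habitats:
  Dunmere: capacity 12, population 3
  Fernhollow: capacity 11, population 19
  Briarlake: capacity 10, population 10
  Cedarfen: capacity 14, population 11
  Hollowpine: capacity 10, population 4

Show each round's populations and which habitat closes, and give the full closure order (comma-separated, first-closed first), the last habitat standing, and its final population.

Closure order: Fernhollow, Briarlake, Cedarfen, Hollowpine
Last habitat: Dunmere with 47 animals

Round 1: Briarlake=10 Cedarfen=11 Dunmere=3 Fernhollow=19 Hollowpine=4 → close Fernhollow (overflow 8)
  19÷4 = 4 each, +1 to first 3
Round 2: Briarlake=15 Cedarfen=16 Dunmere=8 Hollowpine=8 → close Briarlake (overflow 5)
  15÷3 = 5 each, +1 to first 0
Round 3: Cedarfen=21 Dunmere=13 Hollowpine=13 → close Cedarfen (overflow 7)
  21÷2 = 10 each, +1 to first 1
Round 4: Dunmere=24 Hollowpine=23 → close Hollowpine (overflow 13)
  23÷1 = 23 each, +1 to first 0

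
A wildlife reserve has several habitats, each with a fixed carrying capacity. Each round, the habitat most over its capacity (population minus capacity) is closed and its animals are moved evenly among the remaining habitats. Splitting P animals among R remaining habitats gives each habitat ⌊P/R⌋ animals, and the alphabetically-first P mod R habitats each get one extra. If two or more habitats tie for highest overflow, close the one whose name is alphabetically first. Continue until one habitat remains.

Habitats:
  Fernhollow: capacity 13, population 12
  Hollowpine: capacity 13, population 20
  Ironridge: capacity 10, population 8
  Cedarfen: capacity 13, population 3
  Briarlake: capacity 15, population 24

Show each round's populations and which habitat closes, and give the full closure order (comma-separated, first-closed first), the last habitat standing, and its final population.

Closure order: Briarlake, Hollowpine, Fernhollow, Ironridge
Last habitat: Cedarfen with 67 animals

Round 1: Briarlake=24 Cedarfen=3 Fernhollow=12 Hollowpine=20 Ironridge=8 → close Briarlake (overflow 9)
  24÷4 = 6 each, +1 to first 0
Round 2: Cedarfen=9 Fernhollow=18 Hollowpine=26 Ironridge=14 → close Hollowpine (overflow 13)
  26÷3 = 8 each, +1 to first 2
Round 3: Cedarfen=18 Fernhollow=27 Ironridge=22 → close Fernhollow (overflow 14)
  27÷2 = 13 each, +1 to first 1
Round 4: Cedarfen=32 Ironridge=35 → close Ironridge (overflow 25)
  35÷1 = 35 each, +1 to first 0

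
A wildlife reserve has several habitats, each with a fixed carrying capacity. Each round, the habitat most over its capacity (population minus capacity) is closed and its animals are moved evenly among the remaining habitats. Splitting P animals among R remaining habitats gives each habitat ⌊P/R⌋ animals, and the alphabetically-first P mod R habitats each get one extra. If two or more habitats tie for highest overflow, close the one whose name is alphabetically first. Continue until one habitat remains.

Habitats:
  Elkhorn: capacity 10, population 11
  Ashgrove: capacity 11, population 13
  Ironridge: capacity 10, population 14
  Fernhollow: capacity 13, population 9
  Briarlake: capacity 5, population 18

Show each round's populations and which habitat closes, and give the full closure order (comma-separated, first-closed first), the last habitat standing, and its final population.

Closure order: Briarlake, Ironridge, Ashgrove, Elkhorn
Last habitat: Fernhollow with 65 animals

Round 1: Ashgrove=13 Briarlake=18 Elkhorn=11 Fernhollow=9 Ironridge=14 → close Briarlake (overflow 13)
  18÷4 = 4 each, +1 to first 2
Round 2: Ashgrove=18 Elkhorn=16 Fernhollow=13 Ironridge=18 → close Ironridge (overflow 8)
  18÷3 = 6 each, +1 to first 0
Round 3: Ashgrove=24 Elkhorn=22 Fernhollow=19 → close Ashgrove (overflow 13)
  24÷2 = 12 each, +1 to first 0
Round 4: Elkhorn=34 Fernhollow=31 → close Elkhorn (overflow 24)
  34÷1 = 34 each, +1 to first 0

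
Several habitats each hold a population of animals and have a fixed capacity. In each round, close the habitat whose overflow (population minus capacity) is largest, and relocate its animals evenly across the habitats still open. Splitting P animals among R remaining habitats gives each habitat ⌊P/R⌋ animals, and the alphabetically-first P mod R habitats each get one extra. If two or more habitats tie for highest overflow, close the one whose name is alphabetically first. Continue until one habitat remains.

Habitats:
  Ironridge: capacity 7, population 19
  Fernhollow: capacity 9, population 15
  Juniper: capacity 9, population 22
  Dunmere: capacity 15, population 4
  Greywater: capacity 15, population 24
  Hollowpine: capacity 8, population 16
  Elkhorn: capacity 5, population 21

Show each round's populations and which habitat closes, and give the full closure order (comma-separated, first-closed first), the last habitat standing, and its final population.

Closure order: Elkhorn, Juniper, Ironridge, Greywater, Fernhollow, Hollowpine
Last habitat: Dunmere with 121 animals

Round 1: Dunmere=4 Elkhorn=21 Fernhollow=15 Greywater=24 Hollowpine=16 Ironridge=19 Juniper=22 → close Elkhorn (overflow 16)
  21÷6 = 3 each, +1 to first 3
Round 2: Dunmere=8 Fernhollow=19 Greywater=28 Hollowpine=19 Ironridge=22 Juniper=25 → close Juniper (overflow 16)
  25÷5 = 5 each, +1 to first 0
Round 3: Dunmere=13 Fernhollow=24 Greywater=33 Hollowpine=24 Ironridge=27 → close Ironridge (overflow 20)
  27÷4 = 6 each, +1 to first 3
Round 4: Dunmere=20 Fernhollow=31 Greywater=40 Hollowpine=30 → close Greywater (overflow 25)
  40÷3 = 13 each, +1 to first 1
Round 5: Dunmere=34 Fernhollow=44 Hollowpine=43 → close Fernhollow (overflow 35)
  44÷2 = 22 each, +1 to first 0
Round 6: Dunmere=56 Hollowpine=65 → close Hollowpine (overflow 57)
  65÷1 = 65 each, +1 to first 0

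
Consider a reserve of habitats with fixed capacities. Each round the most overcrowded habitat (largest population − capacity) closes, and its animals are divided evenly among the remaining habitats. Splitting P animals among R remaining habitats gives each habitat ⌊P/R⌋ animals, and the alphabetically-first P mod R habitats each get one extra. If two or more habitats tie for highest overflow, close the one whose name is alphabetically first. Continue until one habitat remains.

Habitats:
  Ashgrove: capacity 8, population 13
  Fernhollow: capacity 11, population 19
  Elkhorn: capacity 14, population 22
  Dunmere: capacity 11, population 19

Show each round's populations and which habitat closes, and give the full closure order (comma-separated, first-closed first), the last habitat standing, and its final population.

Round 1: Ashgrove=13 Dunmere=19 Elkhorn=22 Fernhollow=19 → close Dunmere (overflow 8)
  19÷3 = 6 each, +1 to first 1
Round 2: Ashgrove=20 Elkhorn=28 Fernhollow=25 → close Elkhorn (overflow 14)
  28÷2 = 14 each, +1 to first 0
Round 3: Ashgrove=34 Fernhollow=39 → close Fernhollow (overflow 28)
  39÷1 = 39 each, +1 to first 0

Closure order: Dunmere, Elkhorn, Fernhollow
Last habitat: Ashgrove with 73 animals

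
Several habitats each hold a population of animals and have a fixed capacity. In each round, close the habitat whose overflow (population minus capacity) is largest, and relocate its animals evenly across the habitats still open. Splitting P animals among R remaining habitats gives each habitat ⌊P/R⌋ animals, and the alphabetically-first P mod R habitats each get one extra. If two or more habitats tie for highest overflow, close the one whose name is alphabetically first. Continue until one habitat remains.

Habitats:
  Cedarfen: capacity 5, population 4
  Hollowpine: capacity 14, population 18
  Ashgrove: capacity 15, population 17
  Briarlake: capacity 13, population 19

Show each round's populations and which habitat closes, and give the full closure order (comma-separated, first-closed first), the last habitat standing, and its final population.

Round 1: Ashgrove=17 Briarlake=19 Cedarfen=4 Hollowpine=18 → close Briarlake (overflow 6)
  19÷3 = 6 each, +1 to first 1
Round 2: Ashgrove=24 Cedarfen=10 Hollowpine=24 → close Hollowpine (overflow 10)
  24÷2 = 12 each, +1 to first 0
Round 3: Ashgrove=36 Cedarfen=22 → close Ashgrove (overflow 21)
  36÷1 = 36 each, +1 to first 0

Closure order: Briarlake, Hollowpine, Ashgrove
Last habitat: Cedarfen with 58 animals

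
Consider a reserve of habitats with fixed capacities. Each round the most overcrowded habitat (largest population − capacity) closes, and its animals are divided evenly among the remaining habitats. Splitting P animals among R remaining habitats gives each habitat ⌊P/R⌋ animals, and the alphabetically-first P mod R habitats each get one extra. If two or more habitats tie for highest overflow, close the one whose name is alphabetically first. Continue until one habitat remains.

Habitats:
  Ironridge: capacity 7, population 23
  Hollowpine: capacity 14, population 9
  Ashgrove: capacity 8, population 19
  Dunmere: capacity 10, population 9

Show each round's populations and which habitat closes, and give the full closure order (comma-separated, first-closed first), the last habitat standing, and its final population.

Round 1: Ashgrove=19 Dunmere=9 Hollowpine=9 Ironridge=23 → close Ironridge (overflow 16)
  23÷3 = 7 each, +1 to first 2
Round 2: Ashgrove=27 Dunmere=17 Hollowpine=16 → close Ashgrove (overflow 19)
  27÷2 = 13 each, +1 to first 1
Round 3: Dunmere=31 Hollowpine=29 → close Dunmere (overflow 21)
  31÷1 = 31 each, +1 to first 0

Closure order: Ironridge, Ashgrove, Dunmere
Last habitat: Hollowpine with 60 animals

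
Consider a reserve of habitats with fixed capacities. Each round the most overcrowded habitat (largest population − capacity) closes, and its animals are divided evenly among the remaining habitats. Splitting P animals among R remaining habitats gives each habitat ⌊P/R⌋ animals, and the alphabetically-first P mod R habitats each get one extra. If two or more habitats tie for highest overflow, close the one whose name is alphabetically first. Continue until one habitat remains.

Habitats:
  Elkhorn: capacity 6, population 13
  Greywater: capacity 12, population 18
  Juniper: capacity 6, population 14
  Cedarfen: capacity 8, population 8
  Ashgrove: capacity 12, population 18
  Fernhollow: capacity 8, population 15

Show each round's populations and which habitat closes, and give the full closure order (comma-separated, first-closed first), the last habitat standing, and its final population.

Closure order: Juniper, Elkhorn, Fernhollow, Ashgrove, Greywater
Last habitat: Cedarfen with 86 animals

Round 1: Ashgrove=18 Cedarfen=8 Elkhorn=13 Fernhollow=15 Greywater=18 Juniper=14 → close Juniper (overflow 8)
  14÷5 = 2 each, +1 to first 4
Round 2: Ashgrove=21 Cedarfen=11 Elkhorn=16 Fernhollow=18 Greywater=20 → close Elkhorn (overflow 10)
  16÷4 = 4 each, +1 to first 0
Round 3: Ashgrove=25 Cedarfen=15 Fernhollow=22 Greywater=24 → close Fernhollow (overflow 14)
  22÷3 = 7 each, +1 to first 1
Round 4: Ashgrove=33 Cedarfen=22 Greywater=31 → close Ashgrove (overflow 21)
  33÷2 = 16 each, +1 to first 1
Round 5: Cedarfen=39 Greywater=47 → close Greywater (overflow 35)
  47÷1 = 47 each, +1 to first 0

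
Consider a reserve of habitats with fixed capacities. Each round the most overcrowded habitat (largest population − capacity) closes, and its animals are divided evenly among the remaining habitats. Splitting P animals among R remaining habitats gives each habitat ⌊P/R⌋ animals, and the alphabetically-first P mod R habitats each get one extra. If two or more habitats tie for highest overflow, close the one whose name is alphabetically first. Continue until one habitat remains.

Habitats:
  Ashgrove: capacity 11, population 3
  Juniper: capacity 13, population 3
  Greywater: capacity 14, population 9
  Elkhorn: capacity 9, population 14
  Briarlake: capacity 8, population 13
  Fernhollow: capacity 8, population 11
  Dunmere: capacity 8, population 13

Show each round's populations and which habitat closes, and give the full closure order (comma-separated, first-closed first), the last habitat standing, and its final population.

Round 1: Ashgrove=3 Briarlake=13 Dunmere=13 Elkhorn=14 Fernhollow=11 Greywater=9 Juniper=3 → close Briarlake (overflow 5)
  13÷6 = 2 each, +1 to first 1
Round 2: Ashgrove=6 Dunmere=15 Elkhorn=16 Fernhollow=13 Greywater=11 Juniper=5 → close Dunmere (overflow 7)
  15÷5 = 3 each, +1 to first 0
Round 3: Ashgrove=9 Elkhorn=19 Fernhollow=16 Greywater=14 Juniper=8 → close Elkhorn (overflow 10)
  19÷4 = 4 each, +1 to first 3
Round 4: Ashgrove=14 Fernhollow=21 Greywater=19 Juniper=12 → close Fernhollow (overflow 13)
  21÷3 = 7 each, +1 to first 0
Round 5: Ashgrove=21 Greywater=26 Juniper=19 → close Greywater (overflow 12)
  26÷2 = 13 each, +1 to first 0
Round 6: Ashgrove=34 Juniper=32 → close Ashgrove (overflow 23)
  34÷1 = 34 each, +1 to first 0

Closure order: Briarlake, Dunmere, Elkhorn, Fernhollow, Greywater, Ashgrove
Last habitat: Juniper with 66 animals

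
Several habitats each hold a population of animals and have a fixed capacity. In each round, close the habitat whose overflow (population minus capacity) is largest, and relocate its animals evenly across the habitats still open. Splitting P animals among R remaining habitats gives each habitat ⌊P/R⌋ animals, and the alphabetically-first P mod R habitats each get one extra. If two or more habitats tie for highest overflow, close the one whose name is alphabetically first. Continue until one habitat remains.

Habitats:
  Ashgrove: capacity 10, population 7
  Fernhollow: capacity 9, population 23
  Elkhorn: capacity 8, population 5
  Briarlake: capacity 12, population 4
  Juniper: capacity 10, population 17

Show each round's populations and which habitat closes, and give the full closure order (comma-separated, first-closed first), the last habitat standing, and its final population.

Round 1: Ashgrove=7 Briarlake=4 Elkhorn=5 Fernhollow=23 Juniper=17 → close Fernhollow (overflow 14)
  23÷4 = 5 each, +1 to first 3
Round 2: Ashgrove=13 Briarlake=10 Elkhorn=11 Juniper=22 → close Juniper (overflow 12)
  22÷3 = 7 each, +1 to first 1
Round 3: Ashgrove=21 Briarlake=17 Elkhorn=18 → close Ashgrove (overflow 11)
  21÷2 = 10 each, +1 to first 1
Round 4: Briarlake=28 Elkhorn=28 → close Elkhorn (overflow 20)
  28÷1 = 28 each, +1 to first 0

Closure order: Fernhollow, Juniper, Ashgrove, Elkhorn
Last habitat: Briarlake with 56 animals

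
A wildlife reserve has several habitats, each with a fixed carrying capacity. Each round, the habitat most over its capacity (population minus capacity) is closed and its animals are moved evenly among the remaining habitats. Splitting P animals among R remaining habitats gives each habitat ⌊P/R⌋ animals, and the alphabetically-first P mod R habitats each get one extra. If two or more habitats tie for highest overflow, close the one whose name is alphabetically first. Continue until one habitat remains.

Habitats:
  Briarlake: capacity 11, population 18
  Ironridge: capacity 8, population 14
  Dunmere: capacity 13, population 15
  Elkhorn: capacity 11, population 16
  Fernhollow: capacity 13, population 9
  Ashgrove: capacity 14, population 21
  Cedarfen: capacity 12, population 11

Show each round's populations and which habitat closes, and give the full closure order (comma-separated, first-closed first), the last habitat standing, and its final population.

Closure order: Ashgrove, Briarlake, Ironridge, Elkhorn, Dunmere, Cedarfen
Last habitat: Fernhollow with 104 animals

Round 1: Ashgrove=21 Briarlake=18 Cedarfen=11 Dunmere=15 Elkhorn=16 Fernhollow=9 Ironridge=14 → close Ashgrove (overflow 7)
  21÷6 = 3 each, +1 to first 3
Round 2: Briarlake=22 Cedarfen=15 Dunmere=19 Elkhorn=19 Fernhollow=12 Ironridge=17 → close Briarlake (overflow 11)
  22÷5 = 4 each, +1 to first 2
Round 3: Cedarfen=20 Dunmere=24 Elkhorn=23 Fernhollow=16 Ironridge=21 → close Ironridge (overflow 13)
  21÷4 = 5 each, +1 to first 1
Round 4: Cedarfen=26 Dunmere=29 Elkhorn=28 Fernhollow=21 → close Elkhorn (overflow 17)
  28÷3 = 9 each, +1 to first 1
Round 5: Cedarfen=36 Dunmere=38 Fernhollow=30 → close Dunmere (overflow 25)
  38÷2 = 19 each, +1 to first 0
Round 6: Cedarfen=55 Fernhollow=49 → close Cedarfen (overflow 43)
  55÷1 = 55 each, +1 to first 0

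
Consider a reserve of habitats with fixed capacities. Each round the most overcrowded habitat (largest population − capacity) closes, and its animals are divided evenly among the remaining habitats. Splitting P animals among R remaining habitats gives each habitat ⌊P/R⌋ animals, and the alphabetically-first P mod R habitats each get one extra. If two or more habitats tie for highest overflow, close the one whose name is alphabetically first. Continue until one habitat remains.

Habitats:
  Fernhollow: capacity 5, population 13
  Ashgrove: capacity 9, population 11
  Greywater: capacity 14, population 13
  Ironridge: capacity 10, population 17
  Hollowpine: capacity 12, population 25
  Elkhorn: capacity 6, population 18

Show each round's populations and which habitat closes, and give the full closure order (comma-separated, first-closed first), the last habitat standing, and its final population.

Closure order: Hollowpine, Elkhorn, Fernhollow, Ironridge, Ashgrove
Last habitat: Greywater with 97 animals

Round 1: Ashgrove=11 Elkhorn=18 Fernhollow=13 Greywater=13 Hollowpine=25 Ironridge=17 → close Hollowpine (overflow 13)
  25÷5 = 5 each, +1 to first 0
Round 2: Ashgrove=16 Elkhorn=23 Fernhollow=18 Greywater=18 Ironridge=22 → close Elkhorn (overflow 17)
  23÷4 = 5 each, +1 to first 3
Round 3: Ashgrove=22 Fernhollow=24 Greywater=24 Ironridge=27 → close Fernhollow (overflow 19)
  24÷3 = 8 each, +1 to first 0
Round 4: Ashgrove=30 Greywater=32 Ironridge=35 → close Ironridge (overflow 25)
  35÷2 = 17 each, +1 to first 1
Round 5: Ashgrove=48 Greywater=49 → close Ashgrove (overflow 39)
  48÷1 = 48 each, +1 to first 0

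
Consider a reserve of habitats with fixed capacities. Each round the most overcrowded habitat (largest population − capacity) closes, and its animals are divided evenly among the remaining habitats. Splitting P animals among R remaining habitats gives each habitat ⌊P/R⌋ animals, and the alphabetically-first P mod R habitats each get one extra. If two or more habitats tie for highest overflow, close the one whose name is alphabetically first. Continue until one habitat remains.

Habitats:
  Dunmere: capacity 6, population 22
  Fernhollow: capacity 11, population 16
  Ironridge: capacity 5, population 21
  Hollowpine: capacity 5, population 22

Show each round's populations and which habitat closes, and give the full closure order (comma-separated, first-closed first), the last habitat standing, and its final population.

Round 1: Dunmere=22 Fernhollow=16 Hollowpine=22 Ironridge=21 → close Hollowpine (overflow 17)
  22÷3 = 7 each, +1 to first 1
Round 2: Dunmere=30 Fernhollow=23 Ironridge=28 → close Dunmere (overflow 24)
  30÷2 = 15 each, +1 to first 0
Round 3: Fernhollow=38 Ironridge=43 → close Ironridge (overflow 38)
  43÷1 = 43 each, +1 to first 0

Closure order: Hollowpine, Dunmere, Ironridge
Last habitat: Fernhollow with 81 animals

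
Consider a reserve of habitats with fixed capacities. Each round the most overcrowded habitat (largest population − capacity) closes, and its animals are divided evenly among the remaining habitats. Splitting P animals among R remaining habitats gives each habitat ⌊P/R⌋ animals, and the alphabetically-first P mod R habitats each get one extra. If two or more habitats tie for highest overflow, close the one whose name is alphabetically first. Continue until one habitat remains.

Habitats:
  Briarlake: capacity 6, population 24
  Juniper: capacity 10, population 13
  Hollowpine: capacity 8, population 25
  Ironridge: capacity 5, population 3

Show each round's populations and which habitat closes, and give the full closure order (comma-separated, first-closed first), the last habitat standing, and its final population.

Closure order: Briarlake, Hollowpine, Juniper
Last habitat: Ironridge with 65 animals

Round 1: Briarlake=24 Hollowpine=25 Ironridge=3 Juniper=13 → close Briarlake (overflow 18)
  24÷3 = 8 each, +1 to first 0
Round 2: Hollowpine=33 Ironridge=11 Juniper=21 → close Hollowpine (overflow 25)
  33÷2 = 16 each, +1 to first 1
Round 3: Ironridge=28 Juniper=37 → close Juniper (overflow 27)
  37÷1 = 37 each, +1 to first 0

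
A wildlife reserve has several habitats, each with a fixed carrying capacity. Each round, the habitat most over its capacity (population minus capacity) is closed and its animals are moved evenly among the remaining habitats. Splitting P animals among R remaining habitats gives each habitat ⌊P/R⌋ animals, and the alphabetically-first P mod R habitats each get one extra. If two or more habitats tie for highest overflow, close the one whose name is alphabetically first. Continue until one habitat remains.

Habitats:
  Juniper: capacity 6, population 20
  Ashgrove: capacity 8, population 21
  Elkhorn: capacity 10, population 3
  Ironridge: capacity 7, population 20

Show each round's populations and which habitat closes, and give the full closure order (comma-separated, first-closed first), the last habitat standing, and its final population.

Round 1: Ashgrove=21 Elkhorn=3 Ironridge=20 Juniper=20 → close Juniper (overflow 14)
  20÷3 = 6 each, +1 to first 2
Round 2: Ashgrove=28 Elkhorn=10 Ironridge=26 → close Ashgrove (overflow 20)
  28÷2 = 14 each, +1 to first 0
Round 3: Elkhorn=24 Ironridge=40 → close Ironridge (overflow 33)
  40÷1 = 40 each, +1 to first 0

Closure order: Juniper, Ashgrove, Ironridge
Last habitat: Elkhorn with 64 animals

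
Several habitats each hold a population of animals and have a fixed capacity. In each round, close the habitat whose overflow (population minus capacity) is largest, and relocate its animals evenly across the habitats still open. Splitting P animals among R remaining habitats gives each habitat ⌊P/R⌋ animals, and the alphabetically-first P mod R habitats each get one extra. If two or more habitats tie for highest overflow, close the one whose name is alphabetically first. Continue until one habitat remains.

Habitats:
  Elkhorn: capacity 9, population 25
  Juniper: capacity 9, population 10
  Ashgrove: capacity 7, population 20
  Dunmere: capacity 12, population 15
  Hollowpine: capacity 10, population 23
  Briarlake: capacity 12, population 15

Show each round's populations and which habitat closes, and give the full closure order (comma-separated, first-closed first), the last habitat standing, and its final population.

Closure order: Elkhorn, Ashgrove, Hollowpine, Briarlake, Dunmere
Last habitat: Juniper with 108 animals

Round 1: Ashgrove=20 Briarlake=15 Dunmere=15 Elkhorn=25 Hollowpine=23 Juniper=10 → close Elkhorn (overflow 16)
  25÷5 = 5 each, +1 to first 0
Round 2: Ashgrove=25 Briarlake=20 Dunmere=20 Hollowpine=28 Juniper=15 → close Ashgrove (overflow 18)
  25÷4 = 6 each, +1 to first 1
Round 3: Briarlake=27 Dunmere=26 Hollowpine=34 Juniper=21 → close Hollowpine (overflow 24)
  34÷3 = 11 each, +1 to first 1
Round 4: Briarlake=39 Dunmere=37 Juniper=32 → close Briarlake (overflow 27)
  39÷2 = 19 each, +1 to first 1
Round 5: Dunmere=57 Juniper=51 → close Dunmere (overflow 45)
  57÷1 = 57 each, +1 to first 0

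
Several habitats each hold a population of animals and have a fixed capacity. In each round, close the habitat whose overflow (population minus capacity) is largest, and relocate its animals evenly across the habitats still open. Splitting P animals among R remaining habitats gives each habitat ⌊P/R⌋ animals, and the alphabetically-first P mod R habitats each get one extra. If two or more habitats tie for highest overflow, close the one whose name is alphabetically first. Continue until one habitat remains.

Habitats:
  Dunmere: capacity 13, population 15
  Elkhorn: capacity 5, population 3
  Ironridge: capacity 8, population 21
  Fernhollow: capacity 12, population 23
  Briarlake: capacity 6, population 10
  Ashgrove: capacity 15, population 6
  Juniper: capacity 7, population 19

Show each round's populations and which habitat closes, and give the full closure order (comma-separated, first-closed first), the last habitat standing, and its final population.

Round 1: Ashgrove=6 Briarlake=10 Dunmere=15 Elkhorn=3 Fernhollow=23 Ironridge=21 Juniper=19 → close Ironridge (overflow 13)
  21÷6 = 3 each, +1 to first 3
Round 2: Ashgrove=10 Briarlake=14 Dunmere=19 Elkhorn=6 Fernhollow=26 Juniper=22 → close Juniper (overflow 15)
  22÷5 = 4 each, +1 to first 2
Round 3: Ashgrove=15 Briarlake=19 Dunmere=23 Elkhorn=10 Fernhollow=30 → close Fernhollow (overflow 18)
  30÷4 = 7 each, +1 to first 2
Round 4: Ashgrove=23 Briarlake=27 Dunmere=30 Elkhorn=17 → close Briarlake (overflow 21)
  27÷3 = 9 each, +1 to first 0
Round 5: Ashgrove=32 Dunmere=39 Elkhorn=26 → close Dunmere (overflow 26)
  39÷2 = 19 each, +1 to first 1
Round 6: Ashgrove=52 Elkhorn=45 → close Elkhorn (overflow 40)
  45÷1 = 45 each, +1 to first 0

Closure order: Ironridge, Juniper, Fernhollow, Briarlake, Dunmere, Elkhorn
Last habitat: Ashgrove with 97 animals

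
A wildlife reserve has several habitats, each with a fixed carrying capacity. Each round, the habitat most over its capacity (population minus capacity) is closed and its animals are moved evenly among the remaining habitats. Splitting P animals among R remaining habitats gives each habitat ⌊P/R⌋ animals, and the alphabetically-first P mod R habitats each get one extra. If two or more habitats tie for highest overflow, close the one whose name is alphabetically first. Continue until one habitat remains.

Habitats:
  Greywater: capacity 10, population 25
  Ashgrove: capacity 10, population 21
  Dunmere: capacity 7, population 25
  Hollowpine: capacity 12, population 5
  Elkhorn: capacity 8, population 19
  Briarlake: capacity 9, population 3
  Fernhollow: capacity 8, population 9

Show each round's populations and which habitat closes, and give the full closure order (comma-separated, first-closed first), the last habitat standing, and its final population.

Round 1: Ashgrove=21 Briarlake=3 Dunmere=25 Elkhorn=19 Fernhollow=9 Greywater=25 Hollowpine=5 → close Dunmere (overflow 18)
  25÷6 = 4 each, +1 to first 1
Round 2: Ashgrove=26 Briarlake=7 Elkhorn=23 Fernhollow=13 Greywater=29 Hollowpine=9 → close Greywater (overflow 19)
  29÷5 = 5 each, +1 to first 4
Round 3: Ashgrove=32 Briarlake=13 Elkhorn=29 Fernhollow=19 Hollowpine=14 → close Ashgrove (overflow 22)
  32÷4 = 8 each, +1 to first 0
Round 4: Briarlake=21 Elkhorn=37 Fernhollow=27 Hollowpine=22 → close Elkhorn (overflow 29)
  37÷3 = 12 each, +1 to first 1
Round 5: Briarlake=34 Fernhollow=39 Hollowpine=34 → close Fernhollow (overflow 31)
  39÷2 = 19 each, +1 to first 1
Round 6: Briarlake=54 Hollowpine=53 → close Briarlake (overflow 45)
  54÷1 = 54 each, +1 to first 0

Closure order: Dunmere, Greywater, Ashgrove, Elkhorn, Fernhollow, Briarlake
Last habitat: Hollowpine with 107 animals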